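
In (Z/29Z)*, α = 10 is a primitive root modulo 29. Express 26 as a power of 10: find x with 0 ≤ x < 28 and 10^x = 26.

13

Successive powers of 10 modulo 29:
  10^0=1  10^1=10  10^2=13  10^3=14  10^4=24  10^5=8
  10^6=22  10^7=17  10^8=25  10^9=18  10^10=6  10^11=2
  10^12=20  10^13=26
So 10^13 ≡ 26 (mod 29), giving x = 13.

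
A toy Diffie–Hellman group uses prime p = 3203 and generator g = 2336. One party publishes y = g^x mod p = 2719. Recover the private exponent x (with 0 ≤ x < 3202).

2253

Baby-step giant-step with m = ceil(sqrt(3202)) = 57.
Baby table (2336^j mod 3203 for j=0..56):
  0:1  1:2336  2:2187  3:47  4:890  5:293  6:2209  7:191
  8:959  9:1327  10:2571  11:231  12:1512  13:2326  14:1248  15:598
  16:420  17:1002  18:2482  19:522  20:2252  21:1346  22:2113  23:145
  24:2405  25:18  26:409  27:930  28:846  29:5  30:2071  31:1326
  32:235  33:1247  34:1465  35:1436  36:955  37:1592  38:229  39:43
  40:1155  41:1154  42:2021  43:3037  44:2990  45:2100  46:1807  47:2801
  48:2610  49:1651  50:324  51:956  52:725  53:2416  54:90  55:2045
  56:1447
Giant step factor: 2336^(-57) ≡ 1759 (mod 3203).
Scan 2719·1759^i mod 3203 for i = 0, 1, …:
  i=0: 2719   i=1: 642   i=2: 1822   i=3: 1898
  i=4: 1056   i=5: 2967   i=6: 1266   i=7: 809
  i=8: 899   i=9: 2262     …   i=38: 125
  i=39: 2071
Match at i=39, j=30: x = 39·57 + 30 = 2253.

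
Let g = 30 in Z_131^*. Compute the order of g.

The order of 30 must divide p − 1 = 130 = 2 · 5 · 13.
Divisors: 1, 2, 5, 10, 13, 26, 65, 130.
Check each in increasing order: 30^1 ≡ 30;  30^2 ≡ 114;  30^5 ≡ 24;  30^10 ≡ 52;  30^13 ≡ 73;  30^26 ≡ 89;  30^65 ≡ 130;  30^130 ≡ 1.
Smallest exponent giving 1 is 130.

130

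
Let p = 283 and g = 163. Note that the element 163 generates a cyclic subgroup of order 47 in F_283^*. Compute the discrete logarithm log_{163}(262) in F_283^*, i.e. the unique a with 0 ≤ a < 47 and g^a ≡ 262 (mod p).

23

Successive powers of 163 modulo 283:
  163^0=1  163^1=163  163^2=250  163^3=281  163^4=240  163^5=66
  163^6=4  163^7=86  163^8=151  163^9=275  163^10=111  163^11=264
  163^12=16  163^13=61  163^14=38  163^15=251  163^16=161  163^17=207
  163^18=64  163^19=244  163^20=152  163^21=155  163^22=78  163^23=262
So 163^23 ≡ 262 (mod 283), giving a = 23.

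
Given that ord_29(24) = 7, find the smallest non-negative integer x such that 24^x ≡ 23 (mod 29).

Successive powers of 24 modulo 29:
  24^0=1  24^1=24  24^2=25  24^3=20  24^4=16  24^5=7
  24^6=23
So 24^6 ≡ 23 (mod 29), giving x = 6.

6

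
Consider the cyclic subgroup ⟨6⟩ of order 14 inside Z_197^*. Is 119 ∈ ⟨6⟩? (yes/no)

no

⟨6⟩ has order 14; its elements mod 197 are {1, 6, 19, 33, 36, 83, 93, 104, 114, 161, 164, 178, 191, 196}.
119 is not in this set.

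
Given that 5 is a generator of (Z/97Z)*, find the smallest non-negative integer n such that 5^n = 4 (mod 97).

68

Baby-step giant-step with m = ceil(sqrt(96)) = 10.
Baby table (5^j mod 97 for j=0..9):
  0:1  1:5  2:25  3:28  4:43  5:21  6:8  7:40
  8:6  9:30
Giant step factor: 5^(-10) ≡ 11 (mod 97).
Scan 4·11^i mod 97 for i = 0, 1, …:
  i=0: 4   i=1: 44   i=2: 96   i=3: 86
  i=4: 73   i=5: 27   i=6: 6
Match at i=6, j=8: n = 6·10 + 8 = 68.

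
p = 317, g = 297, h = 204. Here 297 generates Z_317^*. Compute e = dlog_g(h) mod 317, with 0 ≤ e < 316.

242

Baby-step giant-step with m = ceil(sqrt(316)) = 18.
Baby table (297^j mod 317 for j=0..17):
  0:1  1:297  2:83  3:242  4:232  5:115  6:236  7:35
  8:251  9:52  10:228  11:195  12:221  13:18  14:274  15:226
  16:235  17:55
Giant step factor: 297^(-18) ≡ 217 (mod 317).
Scan 204·217^i mod 317 for i = 0, 1, …:
  i=0: 204   i=1: 205   i=2: 105   i=3: 278
  i=4: 96   i=5: 227   i=6: 124   i=7: 280
  i=8: 213   i=9: 256   i=10: 77   i=11: 225
  i=12: 7   i=13: 251
Match at i=13, j=8: e = 13·18 + 8 = 242.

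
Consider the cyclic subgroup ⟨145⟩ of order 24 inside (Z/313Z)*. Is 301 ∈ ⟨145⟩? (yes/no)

⟨145⟩ has order 24; its elements mod 313 are {1, 5, 25, 29, 43, 54, 98, 99, 125, 131, 136, 145, 168, 177, 182, 188, 214, 215, 259, 270, 284, 288, 308, 312}.
301 is not in this set.

no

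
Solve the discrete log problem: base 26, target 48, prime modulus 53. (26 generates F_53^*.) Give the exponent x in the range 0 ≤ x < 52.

5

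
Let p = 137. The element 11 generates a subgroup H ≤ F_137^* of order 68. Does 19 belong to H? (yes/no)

yes

19 ∈ ⟨11⟩ iff 19^68 ≡ 1 (mod 137), since |⟨11⟩| = 68.
19^68 mod 137 = 1.
Since 1 = 1, 19 lies in the subgroup.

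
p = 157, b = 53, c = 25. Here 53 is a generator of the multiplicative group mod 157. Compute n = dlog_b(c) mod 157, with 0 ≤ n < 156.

82

Baby-step giant-step with m = ceil(sqrt(156)) = 13.
Baby table (53^j mod 157 for j=0..12):
  0:1  1:53  2:140  3:41  4:132  5:88  6:111  7:74
  8:154  9:155  10:51  11:34  12:75
Giant step factor: 53^(-13) ≡ 22 (mod 157).
Scan 25·22^i mod 157 for i = 0, 1, …:
  i=0: 25   i=1: 79   i=2: 11   i=3: 85
  i=4: 143   i=5: 6   i=6: 132
Match at i=6, j=4: n = 6·13 + 4 = 82.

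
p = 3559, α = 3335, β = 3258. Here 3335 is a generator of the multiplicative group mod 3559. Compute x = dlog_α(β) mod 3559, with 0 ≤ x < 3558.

Baby-step giant-step with m = ceil(sqrt(3558)) = 60.
Baby table (3335^j mod 3559 for j=0..59):
  0:1  1:3335  2:350  3:3457  4:1494  5:3449  6:3286  7:649
  8:543  9:2933  10:1423  11:1558  12:3349  13:773  14:1239  15:66
  16:3011  17:1746  18:386  19:2511  20:3417  21:3336  22:126  23:248
  24:1392  25:1384  26:3176  27:376  28:1192  29:3476  30:797  31:2981
  32:1348  33:563  34:2012  35:1305  36:3077  37:1198  38:2132  39:2897
  40:2369  41:3194  42:3462  43:374  44:1640  45:2776  46:1001  47:3552
  48:1568  49:1109  50:714  51:219  52:770  53:1911  54:2575  55:3317
  56:823  57:716  58:3330  59:1470
Giant step factor: 3335^(-60) ≡ 3019 (mod 3559).
Scan 3258·3019^i mod 3559 for i = 0, 1, …:
  i=0: 3258   i=1: 2385   i=2: 458   i=3: 1810
  i=4: 1325   i=5: 3418   i=6: 1401   i=7: 1527
  i=8: 1108   i=9: 3151     …   i=55: 933
  i=56: 1558
Match at i=56, j=11: x = 56·60 + 11 = 3371.

3371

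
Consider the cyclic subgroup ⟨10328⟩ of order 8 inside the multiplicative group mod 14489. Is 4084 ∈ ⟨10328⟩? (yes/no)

no

⟨10328⟩ has order 8; its elements mod 14489 are {1, 434, 4161, 5251, 9238, 10328, 14055, 14488}.
4084 is not in this set.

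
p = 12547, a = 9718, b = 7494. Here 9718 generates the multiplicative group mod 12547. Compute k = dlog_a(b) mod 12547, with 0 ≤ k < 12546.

7863

Baby-step giant-step with m = ceil(sqrt(12546)) = 113.
Baby table (9718^j mod 12547 for j=0..112):
  0:1  1:9718  2:10802  3:5634  4:8651  5:5518  6:10593  7:7186
  8:9493  9:7430  10:9302  11:8248  12:3828  13:11196  14:7691  15:11206
  16:4495  17:6303  18:10647  19:4984  20:3092  21:10538  22:12217  23:5092
  24:11235  25:10283  26:5886  27:10922  28:4923  29:3  30:4060  31:7312
  32:4355  33:859  34:4007  35:6685  36:9011  37:3385  38:9743  39:2812
  40:12197  41:11484  42:8494  43:10526  44:8524  45:938  46:6362  47:6847
  48:2405  49:9276  50:6520  51:11557  52:2729  53:8611  54:5755  55:5111
  56:7672  57:2222  58:9  59:12180  60:9389  61:518  62:2577  63:12021
  64:7508  65:1939  66:10155  67:4135  68:8436  69:11497  70:9358  71:388
  72:6484  73:478  74:2814  75:6539  76:7994  77:7215  78:2734  79:7013
  80:9577  81:8187  82:739  83:4718  84:2786  85:10469  86:6666  87:27
  88:11446  89:3073  90:1554  91:7731  92:10969  93:9977  94:5817  95:5371
  96:12405  97:214  98:9397  99:2980  100:1164  101:6905  102:1434  103:8442
  104:7070  105:11435  106:9098  107:8202  108:8492  109:3637  110:12014  111:2217
  112:1607
Giant step factor: 9718^(-113) ≡ 5646 (mod 12547).
Scan 7494·5646^i mod 12547 for i = 0, 1, …:
  i=0: 7494   i=1: 2640   i=2: 12151   i=3: 10097
  i=4: 6641   i=5: 4650   i=6: 5576   i=7: 1673
  i=8: 10414   i=9: 2202     …   i=68: 7582
  i=69: 10155
Match at i=69, j=66: k = 69·113 + 66 = 7863.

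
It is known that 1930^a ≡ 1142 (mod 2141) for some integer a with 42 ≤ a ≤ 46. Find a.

42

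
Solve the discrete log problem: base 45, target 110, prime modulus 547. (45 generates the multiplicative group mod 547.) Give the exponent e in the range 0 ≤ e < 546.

194

Baby-step giant-step with m = ceil(sqrt(546)) = 24.
Baby table (45^j mod 547 for j=0..23):
  0:1  1:45  2:384  3:323  4:313  5:410  6:399  7:451
  8:56  9:332  10:171  11:37  12:24  13:533  14:464  15:94
  16:401  17:541  18:277  19:431  20:250  21:310  22:275  23:341
Giant step factor: 45^(-24) ≡ 415 (mod 547).
Scan 110·415^i mod 547 for i = 0, 1, …:
  i=0: 110   i=1: 249   i=2: 499   i=3: 319
  i=4: 11   i=5: 189   i=6: 214   i=7: 196
  i=8: 384
Match at i=8, j=2: e = 8·24 + 2 = 194.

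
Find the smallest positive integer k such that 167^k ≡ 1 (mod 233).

The order of 167 must divide p − 1 = 232 = 2^3 · 29.
Divisors: 1, 2, 4, 8, 29, 58, 116, 232.
Check each in increasing order: 167^1 ≡ 167;  167^2 ≡ 162;  167^4 ≡ 148;  167^8 ≡ 2;  167^29 ≡ 144;  167^58 ≡ 232;  167^116 ≡ 1.
Smallest exponent giving 1 is 116.

116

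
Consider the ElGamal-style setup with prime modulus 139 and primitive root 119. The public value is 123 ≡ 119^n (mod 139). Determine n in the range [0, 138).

91

Baby-step giant-step with m = ceil(sqrt(138)) = 12.
Baby table (119^j mod 139 for j=0..11):
  0:1  1:119  2:122  3:62  4:11  5:58  6:91  7:126
  8:121  9:82  10:28  11:135
Giant step factor: 119^(-12) ≡ 106 (mod 139).
Scan 123·106^i mod 139 for i = 0, 1, …:
  i=0: 123   i=1: 111   i=2: 90   i=3: 88
  i=4: 15   i=5: 61   i=6: 72   i=7: 126
Match at i=7, j=7: n = 7·12 + 7 = 91.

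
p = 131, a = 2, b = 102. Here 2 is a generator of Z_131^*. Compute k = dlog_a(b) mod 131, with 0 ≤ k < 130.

116

Baby-step giant-step with m = ceil(sqrt(130)) = 12.
Baby table (2^j mod 131 for j=0..11):
  0:1  1:2  2:4  3:8  4:16  5:32  6:64  7:128
  8:125  9:119  10:107  11:83
Giant step factor: 2^(-12) ≡ 15 (mod 131).
Scan 102·15^i mod 131 for i = 0, 1, …:
  i=0: 102   i=1: 89   i=2: 25   i=3: 113
  i=4: 123   i=5: 11   i=6: 34   i=7: 117
  i=8: 52   i=9: 125
Match at i=9, j=8: k = 9·12 + 8 = 116.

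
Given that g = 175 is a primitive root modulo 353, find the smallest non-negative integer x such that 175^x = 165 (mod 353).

218

Baby-step giant-step with m = ceil(sqrt(352)) = 19.
Baby table (175^j mod 353 for j=0..18):
  0:1  1:175  2:267  3:129  4:336  5:202  6:50  7:278
  8:289  9:96  10:209  11:216  12:29  13:133  14:330  15:211
  16:213  17:210  18:38
Giant step factor: 175^(-19) ≡ 161 (mod 353).
Scan 165·161^i mod 353 for i = 0, 1, …:
  i=0: 165   i=1: 90   i=2: 17   i=3: 266
  i=4: 113   i=5: 190   i=6: 232   i=7: 287
  i=8: 317   i=9: 205   i=10: 176   i=11: 96
Match at i=11, j=9: x = 11·19 + 9 = 218.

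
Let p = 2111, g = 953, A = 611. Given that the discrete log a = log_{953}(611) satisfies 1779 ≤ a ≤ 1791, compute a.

Compute 953^1779 mod 2111 = 611, then multiply by 953 repeatedly:
  953^1779=611
Found 611 at exponent 1779.

1779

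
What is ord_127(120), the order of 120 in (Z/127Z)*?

The order of 120 must divide p − 1 = 126 = 2 · 3^2 · 7.
Divisors: 1, 2, 3, 6, 7, 9, 14, 18, 21, 42, 63, 126.
Check each in increasing order: 120^1 ≡ 120;  120^2 ≡ 49;  120^3 ≡ 38;  120^6 ≡ 47;  120^7 ≡ 52;  120^9 ≡ 8;  120^14 ≡ 37;  120^18 ≡ 64;  120^21 ≡ 19;  120^42 ≡ 107;  120^63 ≡ 1.
Smallest exponent giving 1 is 63.

63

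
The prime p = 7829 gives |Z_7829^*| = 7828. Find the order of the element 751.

3914

The order of 751 must divide p − 1 = 7828 = 2^2 · 19 · 103.
Divisors: 1, 2, 4, 19, 38, 76, 103, 206, 412, 1957, 3914, 7828.
Check each in increasing order: 751^1 ≡ 751;  751^2 ≡ 313;  751^4 ≡ 4021;  751^19 ≡ 5383;  751^38 ≡ 1560;  751^76 ≡ 6610;  751^103 ≡ 3686;  751^206 ≡ 3281;  751^412 ≡ 86;  751^1957 ≡ 7828;  751^3914 ≡ 1.
Smallest exponent giving 1 is 3914.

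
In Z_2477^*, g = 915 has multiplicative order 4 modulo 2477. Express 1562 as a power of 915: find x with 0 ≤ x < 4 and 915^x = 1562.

3

Successive powers of 915 modulo 2477:
  915^0=1  915^1=915  915^2=2476  915^3=1562
So 915^3 ≡ 1562 (mod 2477), giving x = 3.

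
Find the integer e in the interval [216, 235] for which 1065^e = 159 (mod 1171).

218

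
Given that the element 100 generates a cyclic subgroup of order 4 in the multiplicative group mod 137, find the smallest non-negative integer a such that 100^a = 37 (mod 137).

3

Successive powers of 100 modulo 137:
  100^0=1  100^1=100  100^2=136  100^3=37
So 100^3 ≡ 37 (mod 137), giving a = 3.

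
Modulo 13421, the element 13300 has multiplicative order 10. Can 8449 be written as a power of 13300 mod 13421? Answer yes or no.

no

8449 ∈ ⟨13300⟩ iff 8449^10 ≡ 1 (mod 13421), since |⟨13300⟩| = 10.
8449^10 mod 13421 = 4428.
Since 4428 ≠ 1, 8449 does not lie in the subgroup.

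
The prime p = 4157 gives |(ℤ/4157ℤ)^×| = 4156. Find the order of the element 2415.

2078

The order of 2415 must divide p − 1 = 4156 = 2^2 · 1039.
Divisors: 1, 2, 4, 1039, 2078, 4156.
Check each in increasing order: 2415^1 ≡ 2415;  2415^2 ≡ 4111;  2415^4 ≡ 2116;  2415^1039 ≡ 4156;  2415^2078 ≡ 1.
Smallest exponent giving 1 is 2078.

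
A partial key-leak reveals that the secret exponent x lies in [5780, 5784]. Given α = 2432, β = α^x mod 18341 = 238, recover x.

5783

Compute 2432^5780 mod 18341 = 6471, then multiply by 2432 repeatedly:
  2432^5780=6471  2432^5781=894  2432^5782=9970  2432^5783=238
Found 238 at exponent 5783.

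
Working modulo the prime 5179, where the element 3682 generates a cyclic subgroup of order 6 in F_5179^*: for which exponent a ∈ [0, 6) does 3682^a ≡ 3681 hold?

Successive powers of 3682 modulo 5179:
  3682^0=1  3682^1=3682  3682^2=3681
So 3682^2 ≡ 3681 (mod 5179), giving a = 2.

2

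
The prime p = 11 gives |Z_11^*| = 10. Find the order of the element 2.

The order of 2 must divide p − 1 = 10 = 2 · 5.
Divisors: 1, 2, 5, 10.
Check each in increasing order: 2^1 ≡ 2;  2^2 ≡ 4;  2^5 ≡ 10;  2^10 ≡ 1.
Smallest exponent giving 1 is 10.

10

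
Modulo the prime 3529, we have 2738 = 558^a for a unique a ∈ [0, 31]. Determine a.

6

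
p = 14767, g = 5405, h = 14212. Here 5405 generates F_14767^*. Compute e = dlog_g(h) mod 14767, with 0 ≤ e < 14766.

2955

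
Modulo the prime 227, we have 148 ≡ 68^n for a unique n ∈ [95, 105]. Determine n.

97

Compute 68^95 mod 227 = 45, then multiply by 68 repeatedly:
  68^95=45  68^96=109  68^97=148
Found 148 at exponent 97.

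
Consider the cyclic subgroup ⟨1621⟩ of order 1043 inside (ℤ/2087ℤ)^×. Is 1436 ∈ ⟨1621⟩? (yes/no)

no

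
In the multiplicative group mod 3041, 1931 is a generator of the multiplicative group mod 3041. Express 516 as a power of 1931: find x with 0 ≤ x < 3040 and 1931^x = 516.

855

Baby-step giant-step with m = ceil(sqrt(3040)) = 56.
Baby table (1931^j mod 3041 for j=0..55):
  0:1  1:1931  2:495  3:971  4:1745  5:167  6:131  7:558
  8:984  9:2520  10:520  11:590  12:1956  13:114  14:1182  15:1692
  16:1218  17:1265  18:792  19:2770  20:2792  21:2700  22:1426  23:1501
  24:358  25:991  26:832  27:944  28:1305  29:2007  30:1283  31:2099
  32:2557  33:2024  34:659  35:1391  36:818  37:1279  38:457  39:577
  40:1181  41:2802  42:723  43:294  44:2088  45:2603  46:2661  47:2142
  48:442  49:2022  50:2879  51:401  52:1917  53:830  54:123  55:315
Giant step factor: 1931^(-56) ≡ 655 (mod 3041).
Scan 516·655^i mod 3041 for i = 0, 1, …:
  i=0: 516   i=1: 429   i=2: 1223   i=3: 1282
  i=4: 394   i=5: 2626   i=6: 1865   i=7: 2134
  i=8: 1951   i=9: 685     …   i=14: 504
  i=15: 1692
Match at i=15, j=15: x = 15·56 + 15 = 855.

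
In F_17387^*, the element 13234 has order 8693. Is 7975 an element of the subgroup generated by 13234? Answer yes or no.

yes

7975 ∈ ⟨13234⟩ iff 7975^8693 ≡ 1 (mod 17387), since |⟨13234⟩| = 8693.
7975^8693 mod 17387 = 1.
Since 1 = 1, 7975 lies in the subgroup.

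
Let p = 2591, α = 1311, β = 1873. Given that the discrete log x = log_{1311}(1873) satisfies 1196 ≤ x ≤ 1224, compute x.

1211

Compute 1311^1196 mod 2591 = 2009, then multiply by 1311 repeatedly:
  1311^1196=2009  1311^1197=1343  1311^1198=1384  1311^1199=724  1311^1200=858
  1311^1201=344  1311^1202=150  1311^1203=2325  1311^1204=1059  1311^1205=2164
  1311^1206=2450  1311^1207=1701  1311^1208=1751  1311^1209=2526  1311^1210=288
  1311^1211=1873
Found 1873 at exponent 1211.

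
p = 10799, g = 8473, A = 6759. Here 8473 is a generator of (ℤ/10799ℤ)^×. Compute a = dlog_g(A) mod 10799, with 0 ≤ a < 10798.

Baby-step giant-step with m = ceil(sqrt(10798)) = 104.
Baby table (8473^j mod 10799 for j=0..103):
  0:1  1:8473  2:10776  3:10302  4:529  5:632  6:9431  7:7062
  8:9866  9:10358  10:10660  11:10143  12:3197  13:4289  14:2062  15:9343
  16:6569  17:1091  18:99  19:7304  20:8522  21:4792  22:9175  23:8573
  24:4955  25:8002  26:4824  27:10336  28:7837  29:10649  30:3332  31:3450
  32:9756  33:7042  34:2391  35:19  36:9801  37:10362  38:1356  39:10051
  40:1209  41:6405  42:4590  43:3871  44:2420  45:8158  46:9134  47:6748
  48:5898  49:6781  50:4733  51:6022  52:9930  53:1881  54:9188  55:10732
  56:4656  57:1541  58:902  59:7753  60:852  61:5264  62:2002  63:8516
  64:7949  65:9313  66:756  67:1781  68:4210  69:2233  70:361  71:2636
  72:2496  73:4166  74:7386  75:1373  76:2906  77:818  78:8755  79:2784
  80:3816  81:762  82:9423  83:4072  84:10050  85:3535  86:6428  87:5087
  88:3342  89:1788  90:9526  91:2072  92:7681  93:6339  94:6920  95:5389
  96:2825  97:5641  98:10618  99:10644  100:4163  101:3565  102:1442  103:4397
Giant step factor: 8473^(-104) ≡ 7527 (mod 10799).
Scan 6759·7527^i mod 10799 for i = 0, 1, …:
  i=0: 6759   i=1: 904   i=2: 1038   i=3: 5349
  i=4: 3251   i=5: 10542   i=6: 9381   i=7: 6925
  i=8: 8501   i=9: 2952   i=10: 6161   i=11: 2941
  i=12: 9756
Match at i=12, j=32: a = 12·104 + 32 = 1280.

1280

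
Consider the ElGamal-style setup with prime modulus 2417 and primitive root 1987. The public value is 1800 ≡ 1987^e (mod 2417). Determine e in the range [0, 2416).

1570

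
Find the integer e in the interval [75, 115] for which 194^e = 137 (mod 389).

98

Compute 194^75 mod 389 = 131, then multiply by 194 repeatedly:
  194^75=131  194^76=129  194^77=130  194^78=324  194^79=227
  194^80=81  194^81=154  194^82=312  194^83=233  194^84=78
  194^85=350  194^86=214  194^87=282  194^88=248  194^89=265
  194^90=62  194^91=358  194^92=210  194^93=284  194^94=247
  194^95=71  194^96=159  194^97=115  194^98=137
Found 137 at exponent 98.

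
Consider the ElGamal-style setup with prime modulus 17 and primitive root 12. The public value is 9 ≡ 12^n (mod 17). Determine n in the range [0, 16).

Successive powers of 12 modulo 17:
  12^0=1  12^1=12  12^2=8  12^3=11  12^4=13  12^5=3
  12^6=2  12^7=7  12^8=16  12^9=5  12^10=9
So 12^10 ≡ 9 (mod 17), giving n = 10.

10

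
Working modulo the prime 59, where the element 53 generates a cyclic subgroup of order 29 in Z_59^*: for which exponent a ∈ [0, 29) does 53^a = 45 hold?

18

Successive powers of 53 modulo 59:
  53^0=1  53^1=53  53^2=36  53^3=20  53^4=57  53^5=12
  53^6=46  53^7=19  53^8=4  53^9=35  53^10=26  53^11=21
  53^12=51  53^13=48  53^14=7  53^15=17  53^16=16  53^17=22
  53^18=45
So 53^18 ≡ 45 (mod 59), giving a = 18.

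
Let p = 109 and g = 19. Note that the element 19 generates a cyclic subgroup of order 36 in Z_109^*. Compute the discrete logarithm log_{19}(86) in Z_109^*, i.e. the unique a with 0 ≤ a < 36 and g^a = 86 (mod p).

Successive powers of 19 modulo 109:
  19^0=1  19^1=19  19^2=34  19^3=101  19^4=66  19^5=55
  19^6=64  19^7=17  19^8=105  19^9=33  19^10=82  19^11=32
  19^12=63  19^13=107  19^14=71  19^15=41  19^16=16  19^17=86
So 19^17 ≡ 86 (mod 109), giving a = 17.

17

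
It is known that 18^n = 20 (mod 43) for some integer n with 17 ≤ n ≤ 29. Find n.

23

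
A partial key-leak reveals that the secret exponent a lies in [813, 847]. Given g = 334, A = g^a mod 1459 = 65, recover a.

Compute 334^813 mod 1459 = 540, then multiply by 334 repeatedly:
  334^813=540  334^814=903  334^815=1048  334^816=1331  334^817=1018
  334^818=65
Found 65 at exponent 818.

818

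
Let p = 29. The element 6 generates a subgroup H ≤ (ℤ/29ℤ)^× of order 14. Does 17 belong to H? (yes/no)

no

⟨6⟩ has order 14; its elements mod 29 are {1, 4, 5, 6, 7, 9, 13, 16, 20, 22, 23, 24, 25, 28}.
17 is not in this set.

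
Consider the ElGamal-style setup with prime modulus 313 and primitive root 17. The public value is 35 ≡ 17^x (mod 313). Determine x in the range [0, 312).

258

Baby-step giant-step with m = ceil(sqrt(312)) = 18.
Baby table (17^j mod 313 for j=0..17):
  0:1  1:17  2:289  3:218  4:263  5:89  6:261  7:55
  8:309  9:245  10:96  11:67  12:200  13:270  14:208  15:93
  16:16  17:272
Giant step factor: 17^(-18) ≡ 216 (mod 313).
Scan 35·216^i mod 313 for i = 0, 1, …:
  i=0: 35   i=1: 48   i=2: 39   i=3: 286
  i=4: 115   i=5: 113   i=6: 307   i=7: 269
  i=8: 199   i=9: 103     …   i=13: 249
  i=14: 261
Match at i=14, j=6: x = 14·18 + 6 = 258.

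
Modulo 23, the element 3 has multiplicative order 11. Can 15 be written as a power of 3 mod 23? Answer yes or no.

⟨3⟩ has order 11; its elements mod 23 are {1, 2, 3, 4, 6, 8, 9, 12, 13, 16, 18}.
15 is not in this set.

no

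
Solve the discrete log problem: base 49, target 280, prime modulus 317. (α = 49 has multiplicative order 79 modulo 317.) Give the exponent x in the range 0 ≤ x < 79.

63

Baby-step giant-step with m = ceil(sqrt(79)) = 9.
Baby table (49^j mod 317 for j=0..8):
  0:1  1:49  2:182  3:42  4:156  5:36  6:179  7:212
  8:244
Giant step factor: 49^(-9) ≡ 81 (mod 317).
Scan 280·81^i mod 317 for i = 0, 1, …:
  i=0: 280   i=1: 173   i=2: 65   i=3: 193
  i=4: 100   i=5: 175   i=6: 227   i=7: 1
Match at i=7, j=0: x = 7·9 + 0 = 63.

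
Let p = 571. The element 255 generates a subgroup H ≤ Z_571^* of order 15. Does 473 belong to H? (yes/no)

yes

⟨255⟩ has order 15; its elements mod 571 are {1, 106, 109, 134, 167, 193, 255, 331, 387, 461, 468, 473, 481, 500, 502}.
473 is in this set.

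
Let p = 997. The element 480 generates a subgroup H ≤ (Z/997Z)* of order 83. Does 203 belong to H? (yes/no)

yes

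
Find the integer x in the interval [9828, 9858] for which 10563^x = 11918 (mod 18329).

9858

Compute 10563^9828 mod 18329 = 16642, then multiply by 10563 repeatedly:
  10563^9828=16642  10563^9829=14336  10563^9830=15299  10563^9831=14873  10563^9832=5640
  10563^9833=6070  10563^9834=2568  10563^9835=17193  10563^9836=5927  10563^9837=13366
  10563^9838=15100  10563^9839=2342  10563^9840=12725  10563^9841=7618  10563^9842=4624
  10563^9843=14856  10563^9844=9359  10563^9845=10820  10563^9846=10345  10563^9847=15066
  10563^9848=9780  10563^9849=3896  10563^9850=4843  10563^9851=370  10563^9852=4233
  10563^9853=8748  10563^9854=8635  10563^9855=6401  10563^9856=16411  10563^9857=12040
  10563^9858=11918
Found 11918 at exponent 9858.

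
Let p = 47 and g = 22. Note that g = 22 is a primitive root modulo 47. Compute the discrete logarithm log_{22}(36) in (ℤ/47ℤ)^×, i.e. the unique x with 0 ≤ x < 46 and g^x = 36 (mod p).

38

Baby-step giant-step with m = ceil(sqrt(46)) = 7.
Baby table (22^j mod 47 for j=0..6):
  0:1  1:22  2:14  3:26  4:8  5:35  6:18
Giant step factor: 22^(-7) ≡ 40 (mod 47).
Scan 36·40^i mod 47 for i = 0, 1, …:
  i=0: 36   i=1: 30   i=2: 25   i=3: 13
  i=4: 3   i=5: 26
Match at i=5, j=3: x = 5·7 + 3 = 38.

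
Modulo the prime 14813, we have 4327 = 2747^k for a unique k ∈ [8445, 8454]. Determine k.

Compute 2747^8445 mod 14813 = 3936, then multiply by 2747 repeatedly:
  2747^8445=3936  2747^8446=13515  2747^8447=4327
Found 4327 at exponent 8447.

8447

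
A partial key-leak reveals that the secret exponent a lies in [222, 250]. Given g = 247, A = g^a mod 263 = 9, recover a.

238

Compute 247^222 mod 263 = 124, then multiply by 247 repeatedly:
  247^222=124  247^223=120  247^224=184  247^225=212  247^226=27
  247^227=94  247^228=74  247^229=131  247^230=8  247^231=135
  247^232=207  247^233=107  247^234=129  247^235=40  247^236=149
  247^237=246  247^238=9
Found 9 at exponent 238.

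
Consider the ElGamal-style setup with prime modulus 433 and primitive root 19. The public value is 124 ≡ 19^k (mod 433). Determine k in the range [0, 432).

313

Baby-step giant-step with m = ceil(sqrt(432)) = 21.
Baby table (19^j mod 433 for j=0..20):
  0:1  1:19  2:361  3:364  4:421  5:205  6:431  7:395
  8:144  9:138  10:24  11:23  12:4  13:76  14:145  15:157
  16:385  17:387  18:425  19:281  20:143
Giant step factor: 19^(-21) ≡ 131 (mod 433).
Scan 124·131^i mod 433 for i = 0, 1, …:
  i=0: 124   i=1: 223   i=2: 202   i=3: 49
  i=4: 357   i=5: 3   i=6: 393   i=7: 389
  i=8: 298   i=9: 68     …   i=13: 98
  i=14: 281
Match at i=14, j=19: k = 14·21 + 19 = 313.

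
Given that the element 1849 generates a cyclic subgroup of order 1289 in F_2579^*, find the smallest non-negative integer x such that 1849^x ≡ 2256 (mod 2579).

84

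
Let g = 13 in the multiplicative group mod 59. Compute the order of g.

58

The order of 13 must divide p − 1 = 58 = 2 · 29.
Divisors: 1, 2, 29, 58.
Check each in increasing order: 13^1 ≡ 13;  13^2 ≡ 51;  13^29 ≡ 58;  13^58 ≡ 1.
Smallest exponent giving 1 is 58.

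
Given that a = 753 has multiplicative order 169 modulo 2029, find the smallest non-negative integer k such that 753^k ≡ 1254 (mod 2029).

114

Baby-step giant-step with m = ceil(sqrt(169)) = 13.
Baby table (753^j mod 2029 for j=0..12):
  0:1  1:753  2:918  3:1394  4:689  5:1422  6:1483  7:749
  8:1964  9:1780  10:1200  11:695  12:1882
Giant step factor: 753^(-13) ≡ 1928 (mod 2029).
Scan 1254·1928^i mod 2029 for i = 0, 1, …:
  i=0: 1254   i=1: 1173   i=2: 1238   i=3: 760
  i=4: 342   i=5: 1980   i=6: 891   i=7: 1314
  i=8: 1200
Match at i=8, j=10: k = 8·13 + 10 = 114.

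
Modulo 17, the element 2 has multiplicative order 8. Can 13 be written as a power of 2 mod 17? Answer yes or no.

⟨2⟩ has order 8; its elements mod 17 are {1, 2, 4, 8, 9, 13, 15, 16}.
13 is in this set.

yes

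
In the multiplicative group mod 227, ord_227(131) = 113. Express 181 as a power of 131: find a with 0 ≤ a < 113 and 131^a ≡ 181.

45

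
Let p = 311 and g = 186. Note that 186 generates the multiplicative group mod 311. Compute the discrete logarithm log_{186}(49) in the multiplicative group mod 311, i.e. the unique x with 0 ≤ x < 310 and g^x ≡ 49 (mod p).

Baby-step giant-step with m = ceil(sqrt(310)) = 18.
Baby table (186^j mod 311 for j=0..17):
  0:1  1:186  2:75  3:266  4:27  5:46  6:159  7:29
  8:107  9:309  10:250  11:161  12:90  13:257  14:219  15:304
  16:253  17:97
Giant step factor: 186^(-18) ≡ 78 (mod 311).
Scan 49·78^i mod 311 for i = 0, 1, …:
  i=0: 49   i=1: 90
Match at i=1, j=12: x = 1·18 + 12 = 30.

30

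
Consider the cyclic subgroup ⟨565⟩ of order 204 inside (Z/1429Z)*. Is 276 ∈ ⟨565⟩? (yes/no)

276 ∈ ⟨565⟩ iff 276^204 ≡ 1 (mod 1429), since |⟨565⟩| = 204.
276^204 mod 1429 = 1.
Since 1 = 1, 276 lies in the subgroup.

yes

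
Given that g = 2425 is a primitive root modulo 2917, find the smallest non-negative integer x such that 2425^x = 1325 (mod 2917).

1489

Baby-step giant-step with m = ceil(sqrt(2916)) = 54.
Baby table (2425^j mod 2917 for j=0..53):
  0:1  1:2425  2:2870  3:2705  4:2209  5:1213  6:1189  7:1329
  8:2457  9:1711  10:1201  11:1259  12:1893  13:2084  14:1456  15:1230
  16:1576  17:530  18:1770  19:1343  20:1403  21:1053  22:1150  23:98
  24:1373  25:1228  26:2560  27:624  28:2194  29:2759  30:1894  31:1592
  32:1409  33:1018  34:868  35:1743  36:42  37:2672  38:943  39:2764
  40:2351  41:1357  42:349  43:395  44:1099  45:1854  46:853  47:372
  48:747  49:18  50:2812  51:2071  52:2018  53:1841
Giant step factor: 2425^(-54) ≡ 1777 (mod 2917).
Scan 1325·1777^i mod 2917 for i = 0, 1, …:
  i=0: 1325   i=1: 506   i=2: 726   i=3: 788
  i=4: 116   i=5: 1942   i=6: 123   i=7: 2713
  i=8: 2117   i=9: 1896     …   i=26: 756
  i=27: 1592
Match at i=27, j=31: x = 27·54 + 31 = 1489.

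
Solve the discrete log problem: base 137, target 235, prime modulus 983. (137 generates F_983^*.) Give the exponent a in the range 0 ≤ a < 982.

771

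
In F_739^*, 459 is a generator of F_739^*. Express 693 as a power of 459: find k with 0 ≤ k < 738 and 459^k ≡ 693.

409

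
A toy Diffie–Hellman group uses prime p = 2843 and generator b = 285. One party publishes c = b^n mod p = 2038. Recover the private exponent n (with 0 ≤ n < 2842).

Baby-step giant-step with m = ceil(sqrt(2842)) = 54.
Baby table (285^j mod 2843 for j=0..53):
  0:1  1:285  2:1621  3:1419  4:709  5:212  6:717  7:2492
  8:2313  9:2472  10:2299  11:1325  12:2349  13:1360  14:952  15:1235
  16:2286  17:463  18:1177  19:2814  20:264  21:1322  22:1494  23:2183
  24:2381  25:1951  26:1650  27:1155  28:2230  29:1561  30:1377  31:111
  32:362  33:822  34:1144  35:1938  36:788  37:2826  38:841  39:873
  40:1464  41:2162  42:2082  43:2026  44:281  45:481  46:621  47:719
  48:219  49:2712  50:2467  51:874  52:1749  53:940
Giant step factor: 285^(-54) ≡ 1024 (mod 2843).
Scan 2038·1024^i mod 2843 for i = 0, 1, …:
  i=0: 2038   i=1: 150   i=2: 78   i=3: 268
  i=4: 1504   i=5: 2033   i=6: 716   i=7: 2533
  i=8: 976   i=9: 1531     …   i=51: 189
  i=52: 212
Match at i=52, j=5: n = 52·54 + 5 = 2813.

2813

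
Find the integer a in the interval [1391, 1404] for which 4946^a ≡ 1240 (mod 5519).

1401

Compute 4946^1391 mod 5519 = 1214, then multiply by 4946 repeatedly:
  4946^1391=1214  4946^1392=5291  4946^1393=3707  4946^1394=704  4946^1395=5014
  4946^1396=2377  4946^1397=1172  4946^1398=1762  4946^1399=351  4946^1400=3080
  4946^1401=1240
Found 1240 at exponent 1401.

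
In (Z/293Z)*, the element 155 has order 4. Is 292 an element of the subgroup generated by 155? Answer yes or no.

⟨155⟩ has order 4; its elements mod 293 are {1, 138, 155, 292}.
292 is in this set.

yes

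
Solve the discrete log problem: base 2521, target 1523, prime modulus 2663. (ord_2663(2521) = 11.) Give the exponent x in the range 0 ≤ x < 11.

2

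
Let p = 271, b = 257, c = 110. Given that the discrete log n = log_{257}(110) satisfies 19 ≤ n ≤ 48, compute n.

32

Compute 257^19 mod 271 = 221, then multiply by 257 repeatedly:
  257^19=221  257^20=158  257^21=227  257^22=74  257^23=48
  257^24=141  257^25=194  257^26=265  257^27=84  257^28=179
  257^29=204  257^30=125  257^31=147  257^32=110
Found 110 at exponent 32.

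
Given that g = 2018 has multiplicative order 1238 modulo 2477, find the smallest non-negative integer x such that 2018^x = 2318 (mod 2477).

Baby-step giant-step with m = ceil(sqrt(1238)) = 36.
Baby table (2018^j mod 2477 for j=0..35):
  0:1  1:2018  2:136  3:1978  4:1157  5:1492  6:1301  7:2275
  8:1069  9:2252  10:1718  11:1601  12:810  13:2237  14:1172  15:2038
  16:864  17:2221  18:1085  19:2339  20:1417  21:1048  22:1983  23:1339
  24:2172  25:1283  26:629  27:1098  28:1326  29:708  30:1992  31:2162
  32:919  33:1746  34:1134  35:2141
Giant step factor: 2018^(-36) ≡ 141 (mod 2477).
Scan 2318·141^i mod 2477 for i = 0, 1, …:
  i=0: 2318   i=1: 2351   i=2: 2050   i=3: 1718
Match at i=3, j=10: x = 3·36 + 10 = 118.

118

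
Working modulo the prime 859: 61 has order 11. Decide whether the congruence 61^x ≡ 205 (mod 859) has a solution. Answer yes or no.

yes

205 ∈ ⟨61⟩ iff 205^11 ≡ 1 (mod 859), since |⟨61⟩| = 11.
205^11 mod 859 = 1.
Since 1 = 1, 205 lies in the subgroup.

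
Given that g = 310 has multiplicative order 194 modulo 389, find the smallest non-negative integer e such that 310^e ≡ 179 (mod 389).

Baby-step giant-step with m = ceil(sqrt(194)) = 14.
Baby table (310^j mod 389 for j=0..13):
  0:1  1:310  2:17  3:213  4:289  5:120  6:245  7:95
  8:275  9:59  10:7  11:225  12:119  13:324
Giant step factor: 310^(-14) ≡ 5 (mod 389).
Scan 179·5^i mod 389 for i = 0, 1, …:
  i=0: 179   i=1: 117   i=2: 196   i=3: 202
  i=4: 232   i=5: 382   i=6: 354   i=7: 214
  i=8: 292   i=9: 293   i=10: 298   i=11: 323
  i=12: 59
Match at i=12, j=9: e = 12·14 + 9 = 177.

177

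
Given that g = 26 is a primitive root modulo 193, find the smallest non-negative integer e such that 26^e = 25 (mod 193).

Baby-step giant-step with m = ceil(sqrt(192)) = 14.
Baby table (26^j mod 193 for j=0..13):
  0:1  1:26  2:97  3:13  4:145  5:103  6:169  7:148
  8:181  9:74  10:187  11:37  12:190  13:115
Giant step factor: 26^(-14) ≡ 128 (mod 193).
Scan 25·128^i mod 193 for i = 0, 1, …:
  i=0: 25   i=1: 112   i=2: 54   i=3: 157
  i=4: 24   i=5: 177   i=6: 75   i=7: 143
  i=8: 162   i=9: 85   i=10: 72   i=11: 145
Match at i=11, j=4: e = 11·14 + 4 = 158.

158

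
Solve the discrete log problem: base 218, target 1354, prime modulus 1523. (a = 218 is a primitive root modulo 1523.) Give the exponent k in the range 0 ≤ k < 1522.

Baby-step giant-step with m = ceil(sqrt(1522)) = 40.
Baby table (218^j mod 1523 for j=0..39):
  0:1  1:218  2:311  3:786  4:772  5:766  6:981  7:638
  8:491  9:428  10:401  11:607  12:1348  13:1448  14:403  15:1043
  16:447  17:1497  18:424  19:1052  20:886  21:1250  22:1406  23:385
  24:165  25:941  26:1056  27:235  28:971  29:1504  30:427  31:183
  32:296  33:562  34:676  35:1160  36:62  37:1332  38:1006  39:1519
Giant step factor: 218^(-40) ≡ 634 (mod 1523).
Scan 1354·634^i mod 1523 for i = 0, 1, …:
  i=0: 1354   i=1: 987   i=2: 1328   i=3: 1256
  i=4: 1298   i=5: 512   i=6: 209   i=7: 5
  i=8: 124   i=9: 943     …   i=36: 545
  i=37: 1332
Match at i=37, j=37: k = 37·40 + 37 = 1517.

1517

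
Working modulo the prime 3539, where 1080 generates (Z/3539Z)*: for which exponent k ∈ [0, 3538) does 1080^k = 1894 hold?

3493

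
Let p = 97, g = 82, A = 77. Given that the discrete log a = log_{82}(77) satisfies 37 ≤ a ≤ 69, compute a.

51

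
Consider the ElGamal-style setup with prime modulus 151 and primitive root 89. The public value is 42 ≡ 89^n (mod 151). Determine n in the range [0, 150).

16

Baby-step giant-step with m = ceil(sqrt(150)) = 13.
Baby table (89^j mod 151 for j=0..12):
  0:1  1:89  2:69  3:101  4:80  5:23  6:84  7:77
  8:58  9:28  10:76  11:120  12:110
Giant step factor: 89^(-13) ≡ 6 (mod 151).
Scan 42·6^i mod 151 for i = 0, 1, …:
  i=0: 42   i=1: 101
Match at i=1, j=3: n = 1·13 + 3 = 16.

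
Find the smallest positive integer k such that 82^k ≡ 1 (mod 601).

The order of 82 must divide p − 1 = 600 = 2^3 · 3 · 5^2.
Divisors: 1, 2, 3, 4, 5, 6, 8, 10, 12, 15, 20, 24, 25, 30, 40, 50, 60, 75, 100, 120, 150, 200, 300, 600.
Check each in increasing order: 82^1 ≡ 82;  82^2 ≡ 113;  82^3 ≡ 251;  82^4 ≡ 148;  82^5 ≡ 116;  82^6 ≡ 497;  82^8 ≡ 268;  82^10 ≡ 234;  82^12 ≡ 599;  82^15 ≡ 99;  82^20 ≡ 65;  82^24 ≡ 4;  82^25 ≡ 328;  82^30 ≡ 185;  82^40 ≡ 18;  82^50 ≡ 5;  82^60 ≡ 569;  82^75 ≡ 438;  82^100 ≡ 25;  82^120 ≡ 423;  82^150 ≡ 125;  82^200 ≡ 24;  82^300 ≡ 600;  82^600 ≡ 1.
Smallest exponent giving 1 is 600.

600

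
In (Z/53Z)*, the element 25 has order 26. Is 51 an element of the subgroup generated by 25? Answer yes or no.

51 ∈ ⟨25⟩ iff 51^26 ≡ 1 (mod 53), since |⟨25⟩| = 26.
51^26 mod 53 = 52.
Since 52 ≠ 1, 51 does not lie in the subgroup.

no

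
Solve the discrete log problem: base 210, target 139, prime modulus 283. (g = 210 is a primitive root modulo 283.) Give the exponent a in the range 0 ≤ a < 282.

31

Baby-step giant-step with m = ceil(sqrt(282)) = 17.
Baby table (210^j mod 283 for j=0..16):
  0:1  1:210  2:235  3:108  4:40  5:193  6:61  7:75
  8:185  9:79  10:176  11:170  12:42  13:47  14:248  15:8
  16:265
Giant step factor: 210^(-17) ≡ 14 (mod 283).
Scan 139·14^i mod 283 for i = 0, 1, …:
  i=0: 139   i=1: 248
Match at i=1, j=14: a = 1·17 + 14 = 31.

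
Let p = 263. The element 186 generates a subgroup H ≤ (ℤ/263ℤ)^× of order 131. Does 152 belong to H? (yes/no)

152 ∈ ⟨186⟩ iff 152^131 ≡ 1 (mod 263), since |⟨186⟩| = 131.
152^131 mod 263 = 262.
Since 262 ≠ 1, 152 does not lie in the subgroup.

no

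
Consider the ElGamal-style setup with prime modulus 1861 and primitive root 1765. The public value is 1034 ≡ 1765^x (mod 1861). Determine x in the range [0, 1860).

528

Baby-step giant-step with m = ceil(sqrt(1860)) = 44.
Baby table (1765^j mod 1861 for j=0..43):
  0:1  1:1765  2:1772  3:1100  4:477  5:733  6:350  7:1759
  8:487  9:1634  10:1321  11:1593  12:1535  13:1520  14:1099  15:573
  16:822  17:1111  18:1282  19:1615  20:1284  21:1423  22:1106  23:1762
  24:199  25:1367  26:899  27:1163  28:12  29:709  30:793  31:173
  32:141  33:1352  34:478  35:637  36:261  37:998  38:964  39:506
  40:1671  41:1491  42:161  43:1293
Giant step factor: 1765^(-44) ≡ 799 (mod 1861).
Scan 1034·799^i mod 1861 for i = 0, 1, …:
  i=0: 1034   i=1: 1743   i=2: 629   i=3: 101
  i=4: 676   i=5: 434   i=6: 620   i=7: 354
  i=8: 1835   i=9: 1558   i=10: 1694   i=11: 559
  i=12: 1
Match at i=12, j=0: x = 12·44 + 0 = 528.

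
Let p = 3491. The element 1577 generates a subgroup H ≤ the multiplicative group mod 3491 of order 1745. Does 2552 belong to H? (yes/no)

2552 ∈ ⟨1577⟩ iff 2552^1745 ≡ 1 (mod 3491), since |⟨1577⟩| = 1745.
2552^1745 mod 3491 = 3490.
Since 3490 ≠ 1, 2552 does not lie in the subgroup.

no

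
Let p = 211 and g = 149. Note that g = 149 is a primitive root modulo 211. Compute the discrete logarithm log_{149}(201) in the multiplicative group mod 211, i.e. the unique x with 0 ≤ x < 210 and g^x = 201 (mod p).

98

Baby-step giant-step with m = ceil(sqrt(210)) = 15.
Baby table (149^j mod 211 for j=0..14):
  0:1  1:149  2:46  3:102  4:6  5:50  6:65  7:190
  8:36  9:89  10:179  11:85  12:5  13:112  14:19
Giant step factor: 149^(-15) ≡ 12 (mod 211).
Scan 201·12^i mod 211 for i = 0, 1, …:
  i=0: 201   i=1: 91   i=2: 37   i=3: 22
  i=4: 53   i=5: 3   i=6: 36
Match at i=6, j=8: x = 6·15 + 8 = 98.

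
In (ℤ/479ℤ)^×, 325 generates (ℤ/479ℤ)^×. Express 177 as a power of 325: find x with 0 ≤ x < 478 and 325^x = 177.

Baby-step giant-step with m = ceil(sqrt(478)) = 22.
Baby table (325^j mod 479 for j=0..21):
  0:1  1:325  2:245  3:111  4:150  5:371  6:346  7:364
  8:466  9:86  10:168  11:473  12:445  13:446  14:292  15:58
  16:169  17:319  18:211  19:78  20:442  21:429
Giant step factor: 325^(-22) ≡ 173 (mod 479).
Scan 177·173^i mod 479 for i = 0, 1, …:
  i=0: 177   i=1: 444   i=2: 172   i=3: 58
Match at i=3, j=15: x = 3·22 + 15 = 81.

81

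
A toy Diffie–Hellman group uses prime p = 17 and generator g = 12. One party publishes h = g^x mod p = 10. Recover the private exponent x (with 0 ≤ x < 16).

15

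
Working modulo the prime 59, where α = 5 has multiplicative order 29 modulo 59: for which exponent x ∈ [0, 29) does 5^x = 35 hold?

4

Successive powers of 5 modulo 59:
  5^0=1  5^1=5  5^2=25  5^3=7  5^4=35
So 5^4 ≡ 35 (mod 59), giving x = 4.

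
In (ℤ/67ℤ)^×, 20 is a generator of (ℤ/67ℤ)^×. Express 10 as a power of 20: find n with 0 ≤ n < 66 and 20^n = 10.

32

Baby-step giant-step with m = ceil(sqrt(66)) = 9.
Baby table (20^j mod 67 for j=0..8):
  0:1  1:20  2:65  3:27  4:4  5:13  6:59  7:41
  8:16
Giant step factor: 20^(-9) ≡ 58 (mod 67).
Scan 10·58^i mod 67 for i = 0, 1, …:
  i=0: 10   i=1: 44   i=2: 6   i=3: 13
Match at i=3, j=5: n = 3·9 + 5 = 32.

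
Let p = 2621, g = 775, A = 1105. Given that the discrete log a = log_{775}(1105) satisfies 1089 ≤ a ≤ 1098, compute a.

Compute 775^1089 mod 2621 = 830, then multiply by 775 repeatedly:
  775^1089=830  775^1090=1105
Found 1105 at exponent 1090.

1090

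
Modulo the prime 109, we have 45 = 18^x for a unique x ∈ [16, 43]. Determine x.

36

Compute 18^16 mod 109 = 21, then multiply by 18 repeatedly:
  18^16=21  18^17=51  18^18=46  18^19=65  18^20=80
  18^21=23  18^22=87  18^23=40  18^24=66  18^25=98
  18^26=20  18^27=33  18^28=49  18^29=10  18^30=71
  18^31=79  18^32=5  18^33=90  18^34=94  18^35=57
  18^36=45
Found 45 at exponent 36.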